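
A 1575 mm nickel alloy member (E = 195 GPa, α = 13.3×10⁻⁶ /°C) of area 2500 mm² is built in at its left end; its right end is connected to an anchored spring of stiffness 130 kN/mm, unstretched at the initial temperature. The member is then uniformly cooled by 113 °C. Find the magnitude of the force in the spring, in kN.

The unrestrained thermal change is αΔT L = 13.3×10⁻⁶ × 113 × 1575 = 2.367 mm.
With a force P in the spring, the elastic change of the member is PL/(AE) and that of the spring is P/k; compatibility requires their sum to equal δ_free.
So P = δ_free / [L/(AE) + 1/k] = 2.367 / [ 1575/(2500×195×10³) + 1/(130×10³) ].
P = 2.367 / 1.092×10⁻⁵ = 216700 N.

P ≈ 217 kN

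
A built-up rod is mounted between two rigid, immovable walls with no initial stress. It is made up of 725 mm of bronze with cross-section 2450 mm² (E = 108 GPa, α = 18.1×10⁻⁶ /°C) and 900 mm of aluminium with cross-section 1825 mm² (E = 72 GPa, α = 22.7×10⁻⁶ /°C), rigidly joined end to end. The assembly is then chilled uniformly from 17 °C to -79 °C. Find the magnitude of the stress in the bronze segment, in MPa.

With the walls removed the bar would change length by δ_free = Σ αᵢΔT Lᵢ = 18.1×10⁻⁶×96×725 + 22.7×10⁻⁶×96×900 = 3.221 mm.
The walls prevent any net length change, so an axial force P (same in every segment) develops. Compatibility: P · Σ Lᵢ/(AᵢEᵢ) = δ_free.
The series flexibility is Σ Lᵢ/(AᵢEᵢ) = 725/(2450×108×10³) + 900/(1825×72×10³) = 9.589×10⁻⁶ mm/N.
P = 3.221 / 9.589×10⁻⁶ = 335900 N = 335.9 kN, tensile.
σ_{bronze} = P / A = 335900 / 2450 = 137.1 MPa.

σ ≈ 137 MPa (tensile)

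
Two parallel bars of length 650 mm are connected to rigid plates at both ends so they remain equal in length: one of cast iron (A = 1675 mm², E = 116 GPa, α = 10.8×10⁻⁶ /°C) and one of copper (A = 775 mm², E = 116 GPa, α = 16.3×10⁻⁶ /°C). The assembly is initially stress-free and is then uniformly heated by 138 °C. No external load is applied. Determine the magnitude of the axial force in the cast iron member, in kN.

Equilibrium of a rigid end plate with no external load gives equal and opposite internal forces ±P in the two members. Since α_{copper} > α_{cast iron}, heating drives the copper into compression and the cast iron into tension.
Compatibility of the two members (thermal + elastic change equal): (α₁ − α₂)ΔT = P·[1/(A₁E₁) + 1/(A₂E₂)].
|α₁ − α₂|·ΔT = 5.5×10⁻⁶ × 138 = 0.000759.
1/(A₁E₁) + 1/(A₂E₂) = 1/(1675×116×10³) + 1/(775×116×10³) = 1.627×10⁻⁸ N⁻¹.
P = 0.000759 / 1.627×10⁻⁸ = 46650 N = 46.65 kN.

P ≈ 46.6 kN (tensile in the cast iron)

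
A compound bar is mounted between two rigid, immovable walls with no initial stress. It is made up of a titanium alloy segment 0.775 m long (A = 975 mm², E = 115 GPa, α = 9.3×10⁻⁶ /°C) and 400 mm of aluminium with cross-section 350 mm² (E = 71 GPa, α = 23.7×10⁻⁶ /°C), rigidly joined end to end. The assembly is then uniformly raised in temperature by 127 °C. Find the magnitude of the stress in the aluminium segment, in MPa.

σ ≈ 263 MPa (compressive)

Free thermal expansion of the whole bar: Σ αᵢΔT Lᵢ = 9.3×10⁻⁶×127×775 + 23.7×10⁻⁶×127×400 = 2.119 mm.
The walls prevent any net length change, so an axial force P (same in every segment) develops. Compatibility: P · Σ Lᵢ/(AᵢEᵢ) = δ_free.
Σ Lᵢ/(AᵢEᵢ) = 775/(975×115×10³) + 400/(350×71×10³) = 2.301×10⁻⁵ mm/N.
P = 2.119 / 2.301×10⁻⁵ = 92110 N = 92.11 kN, compressive.
σ_{aluminium} = P / A = 92110 / 350 = 263.2 MPa.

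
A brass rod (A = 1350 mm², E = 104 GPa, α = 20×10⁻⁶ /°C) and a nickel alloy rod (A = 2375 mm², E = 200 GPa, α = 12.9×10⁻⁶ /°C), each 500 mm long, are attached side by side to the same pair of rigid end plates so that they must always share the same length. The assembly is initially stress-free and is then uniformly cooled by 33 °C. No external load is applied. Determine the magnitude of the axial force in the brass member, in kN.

P ≈ 25.4 kN (tensile in the brass)

Both members must finish at the same length. With the larger α, the brass tends to over-contract; the plates restrain it, putting the brass in tension and the nickel alloy in compression. With no external load the two internal forces are equal and opposite, magnitude P.
Equating the net (thermal + elastic) strains gives |α₁ − α₂|·ΔT = P·[1/(A₁E₁) + 1/(A₂E₂)].
|α₁ − α₂|·ΔT = 7.1×10⁻⁶ × 33 = 0.0002343.
1/(A₁E₁) + 1/(A₂E₂) = 1/(1350×104×10³) + 1/(2375×200×10³) = 9.228×10⁻⁹ N⁻¹.
So P = 0.0002343 / 9.228×10⁻⁹ = 25.39 kN.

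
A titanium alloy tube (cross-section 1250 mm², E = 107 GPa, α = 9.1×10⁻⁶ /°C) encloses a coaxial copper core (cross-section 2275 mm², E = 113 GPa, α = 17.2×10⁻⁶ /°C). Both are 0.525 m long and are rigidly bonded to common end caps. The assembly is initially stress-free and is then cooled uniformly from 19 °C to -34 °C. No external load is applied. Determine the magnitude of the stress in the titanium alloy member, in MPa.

σ ≈ 30.2 MPa (compressive)

The copper has the larger α, so on cooling it would change length more than the titanium alloy if both were free. The rigid plates force a common final length, so the copper is put into tension and the titanium alloy into compression, with equal and opposite forces P (no external load).
Setting the final lengths equal and cancelling L: (α₁ − α₂)ΔT = P/(A₁E₁) + P/(A₂E₂).
|α₁ − α₂|·ΔT = 8.1×10⁻⁶ × 53 = 0.0004293.
1/(A₁E₁) + 1/(A₂E₂) = 1/(1250×107×10³) + 1/(2275×113×10³) = 1.137×10⁻⁸ N⁻¹.
So P = 0.0004293 / 1.137×10⁻⁸ = 37.77 kN.
σ_{titanium alloy} = P/A₁ = 37770/1250 = 30.21 MPa, compressive.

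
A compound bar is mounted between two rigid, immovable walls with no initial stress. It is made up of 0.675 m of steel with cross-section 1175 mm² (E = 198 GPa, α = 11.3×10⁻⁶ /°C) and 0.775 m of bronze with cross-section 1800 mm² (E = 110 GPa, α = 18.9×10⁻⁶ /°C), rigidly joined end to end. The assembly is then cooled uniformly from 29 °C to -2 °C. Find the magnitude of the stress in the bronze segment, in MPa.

σ ≈ 56.3 MPa (tensile)

With the walls removed the bar would change length by δ_free = Σ αᵢΔT Lᵢ = 11.3×10⁻⁶×31×675 + 18.9×10⁻⁶×31×775 = 0.6905 mm.
The walls prevent any net length change, so an axial force P (same in every segment) develops. Compatibility: P · Σ Lᵢ/(AᵢEᵢ) = δ_free.
Σ Lᵢ/(AᵢEᵢ) = 675/(1175×198×10³) + 775/(1800×110×10³) = 6.815×10⁻⁶ mm/N.
So P = 0.6905 / 6.815×10⁻⁶ = 101.3 kN, tensile.
σ_{bronze} = P / A = 101300 / 1800 = 56.29 MPa.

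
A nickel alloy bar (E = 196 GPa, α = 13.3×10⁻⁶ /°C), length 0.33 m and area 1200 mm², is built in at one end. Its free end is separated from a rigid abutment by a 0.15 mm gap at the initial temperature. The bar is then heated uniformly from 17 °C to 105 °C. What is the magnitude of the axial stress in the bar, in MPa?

Free thermal elongation = αΔT L = 13.3×10⁻⁶ × 88 × 330 = 0.3862 mm.
This exceeds the 0.15 mm gap, so the wall pushes back. The portion of expansion that must be recovered elastically is δ_free − gap = 0.3862 − 0.15 = 0.2362 mm.
So σ = E(δ_free − g)/L = 196×10³ × 0.2362/330 = 140.3 MPa.

σ ≈ 140 MPa (compressive)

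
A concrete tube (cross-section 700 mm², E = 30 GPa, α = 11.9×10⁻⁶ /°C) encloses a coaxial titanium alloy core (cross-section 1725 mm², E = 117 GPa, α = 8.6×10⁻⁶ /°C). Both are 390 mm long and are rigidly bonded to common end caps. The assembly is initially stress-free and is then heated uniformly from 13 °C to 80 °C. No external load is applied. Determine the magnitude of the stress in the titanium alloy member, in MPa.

Both members must finish at the same length. With the larger α, the concrete tends to over-expand; the plates restrain it, putting the concrete in compression and the titanium alloy in tension. With no external load the two internal forces are equal and opposite, magnitude P.
Compatibility of the two members (thermal + elastic change equal): (α₁ − α₂)ΔT = P·[1/(A₁E₁) + 1/(A₂E₂)].
|α₁ − α₂|·ΔT = 3.3×10⁻⁶ × 67 = 0.0002211.
1/(A₁E₁) + 1/(A₂E₂) = 1/(700×30×10³) + 1/(1725×117×10³) = 5.257×10⁻⁸ N⁻¹.
So P = 0.0002211 / 5.257×10⁻⁸ = 4.206 kN.
σ_{titanium alloy} = P/A₂ = 4206/1725 = 2.438 MPa, tensile.

σ ≈ 2.44 MPa (tensile)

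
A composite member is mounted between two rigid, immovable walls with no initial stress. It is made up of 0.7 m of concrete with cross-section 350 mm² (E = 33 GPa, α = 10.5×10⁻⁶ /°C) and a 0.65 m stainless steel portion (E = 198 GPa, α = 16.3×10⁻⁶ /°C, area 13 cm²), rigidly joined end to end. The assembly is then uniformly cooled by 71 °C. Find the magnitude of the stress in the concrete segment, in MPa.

σ ≈ 57.7 MPa (tensile)

Free thermal contraction of the whole bar: Σ αᵢΔT Lᵢ = 10.5×10⁻⁶×71×700 + 16.3×10⁻⁶×71×650 = 1.274 mm.
Since the ends are fixed, an axial force P builds up, equal in every segment, with P · Σ Lᵢ/(AᵢEᵢ) = δ_free.
Σ Lᵢ/(AᵢEᵢ) = 700/(350×33×10³) + 650/(1300×198×10³) = 6.313×10⁻⁵ mm/N.
Hence P = δ_free / Σ(L/AE) = 1.274/6.313×10⁻⁵ = 20.18 kN (tensile).
σ_{concrete} = P / A = 20180 / 350 = 57.66 MPa.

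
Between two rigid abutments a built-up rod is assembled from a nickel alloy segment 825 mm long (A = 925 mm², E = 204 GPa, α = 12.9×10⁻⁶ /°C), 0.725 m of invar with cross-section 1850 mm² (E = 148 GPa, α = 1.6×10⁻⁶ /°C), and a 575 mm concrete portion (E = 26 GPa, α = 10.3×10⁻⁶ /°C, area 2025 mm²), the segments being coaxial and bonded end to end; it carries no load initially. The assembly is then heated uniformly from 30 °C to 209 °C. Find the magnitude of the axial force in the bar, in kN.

With the walls removed the bar would change length by δ_free = Σ αᵢΔT Lᵢ = 12.9×10⁻⁶×179×825 + 1.6×10⁻⁶×179×725 + 10.3×10⁻⁶×179×575 = 3.173 mm.
The rigid supports impose zero overall length change; the single axial force P common to all segments must satisfy P Σ Lᵢ/(AᵢEᵢ) = δ_free.
Σ Lᵢ/(AᵢEᵢ) = 825/(925×204×10³) + 725/(1850×148×10³) + 575/(2025×26×10³) = 1.794×10⁻⁵ mm/N.
So P = 3.173 / 1.794×10⁻⁵ = 176.8 kN, compressive.

P ≈ 177 kN (compressive)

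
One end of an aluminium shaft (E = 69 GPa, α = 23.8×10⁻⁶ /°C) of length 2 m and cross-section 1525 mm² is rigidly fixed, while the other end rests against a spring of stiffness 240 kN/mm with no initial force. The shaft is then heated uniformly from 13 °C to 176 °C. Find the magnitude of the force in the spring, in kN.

If the spring were absent the shaft would lengthen by αΔT L = 23.8×10⁻⁶ × 163 × 2000 = 7.759 mm.
Let P be the compressive force at the spring. The shaft shortens elastically by PL/(AE) and the spring compresses by P/k; together these equal δ_free.
P [ L/(AE) + 1/k ] = δ_free → P [ 2000/(1525×69×10³) + 1/(240×10³) ] = 7.759.
P = 7.759 / 2.317×10⁻⁵ = 334800 N.

P ≈ 335 kN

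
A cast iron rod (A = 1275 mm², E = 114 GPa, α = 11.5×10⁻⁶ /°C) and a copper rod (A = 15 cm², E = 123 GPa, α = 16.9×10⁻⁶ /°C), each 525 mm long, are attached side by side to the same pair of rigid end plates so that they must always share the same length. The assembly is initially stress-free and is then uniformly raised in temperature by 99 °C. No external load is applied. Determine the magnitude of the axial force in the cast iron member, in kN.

P ≈ 43.5 kN (tensile in the cast iron)

Equilibrium of a rigid end plate with no external load gives equal and opposite internal forces ±P in the two members. Since α_{copper} > α_{cast iron}, heating drives the copper into compression and the cast iron into tension.
Compatibility of the two members (thermal + elastic change equal): (α₁ − α₂)ΔT = P·[1/(A₁E₁) + 1/(A₂E₂)].
|α₁ − α₂|·ΔT = 5.4×10⁻⁶ × 99 = 0.0005346.
1/(A₁E₁) + 1/(A₂E₂) = 1/(1275×114×10³) + 1/(1500×123×10³) = 1.23×10⁻⁸ N⁻¹.
So P = 0.0005346 / 1.23×10⁻⁸ = 43.46 kN.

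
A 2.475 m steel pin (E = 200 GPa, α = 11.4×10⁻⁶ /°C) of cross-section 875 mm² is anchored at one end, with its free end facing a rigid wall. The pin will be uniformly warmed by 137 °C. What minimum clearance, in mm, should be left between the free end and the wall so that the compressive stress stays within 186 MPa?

g ≈ 1.56 mm

Free expansion if unrestrained: δ_free = αΔT L = 11.4×10⁻⁶ × 137 × 2475 = 3.865 mm.
At the allowable stress the elastic shortening the wall may impose is σL/E = 186 × 2475 / (200×10³) = 2.302 mm.
So the gap has to take up the difference, g_min = δ_free − σL/E = 3.865 − 2.302 = 1.564 mm.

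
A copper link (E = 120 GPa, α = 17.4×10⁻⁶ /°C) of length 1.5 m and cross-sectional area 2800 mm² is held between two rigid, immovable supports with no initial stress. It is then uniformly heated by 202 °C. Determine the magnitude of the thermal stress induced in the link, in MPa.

The supports are rigid, so the total axial strain is zero. The restrained thermal strain is ε = αΔT = 17.4×10⁻⁶ × 202 = 3514.8×10⁻⁶.
σ = EαΔT = 120×10³ × 17.4×10⁻⁶ × 202 = 421.8 MPa (compressive; the link is trying to expand).

σ ≈ 422 MPa (compressive)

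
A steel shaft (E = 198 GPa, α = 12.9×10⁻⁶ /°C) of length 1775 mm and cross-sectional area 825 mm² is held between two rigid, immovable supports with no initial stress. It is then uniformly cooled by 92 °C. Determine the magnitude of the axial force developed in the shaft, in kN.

With zero net strain, σ = E·αΔT = 198 GPa × 12.9×10⁻⁶ × 92 = 235 MPa.
Axial force P = σA = 235 × 825 = 193900 N = 193.9 kN, tensile.

P ≈ 194 kN (tensile)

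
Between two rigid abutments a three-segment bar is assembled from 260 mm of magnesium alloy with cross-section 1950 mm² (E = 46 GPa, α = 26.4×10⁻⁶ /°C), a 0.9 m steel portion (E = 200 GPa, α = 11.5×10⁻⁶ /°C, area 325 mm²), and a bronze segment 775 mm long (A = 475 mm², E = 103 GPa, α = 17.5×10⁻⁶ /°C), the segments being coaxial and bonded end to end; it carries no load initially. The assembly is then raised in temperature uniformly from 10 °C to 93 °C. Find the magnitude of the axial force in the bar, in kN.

P ≈ 78.4 kN (compressive)

With the walls removed the bar would change length by δ_free = Σ αᵢΔT Lᵢ = 26.4×10⁻⁶×83×260 + 11.5×10⁻⁶×83×900 + 17.5×10⁻⁶×83×775 = 2.554 mm.
The walls prevent any net length change, so an axial force P (same in every segment) develops. Compatibility: P · Σ Lᵢ/(AᵢEᵢ) = δ_free.
The series flexibility is Σ Lᵢ/(AᵢEᵢ) = 260/(1950×46×10³) + 900/(325×200×10³) + 775/(475×103×10³) = 3.259×10⁻⁵ mm/N.
P = 2.554 / 3.259×10⁻⁵ = 78390 N = 78.39 kN, compressive.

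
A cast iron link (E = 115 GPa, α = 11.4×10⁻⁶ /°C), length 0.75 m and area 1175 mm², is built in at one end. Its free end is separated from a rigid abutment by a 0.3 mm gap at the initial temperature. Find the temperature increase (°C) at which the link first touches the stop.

ΔT ≈ 35.1 °C

Contact occurs when the free expansion equals the gap: αΔT L = 0.3 mm.
ΔT = 0.3 / (11.4×10⁻⁶ × 750) = 35.09 °C.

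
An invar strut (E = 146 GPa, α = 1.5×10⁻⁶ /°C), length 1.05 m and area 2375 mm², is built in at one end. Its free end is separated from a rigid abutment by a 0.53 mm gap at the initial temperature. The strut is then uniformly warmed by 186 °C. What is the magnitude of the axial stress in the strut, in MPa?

σ ≈ 0 MPa

Free thermal elongation = αΔT L = 1.5×10⁻⁶ × 186 × 1050 = 0.2929 mm.
This is smaller than the 0.53 mm clearance, so the strut expands freely without reaching the stop — the stress is zero.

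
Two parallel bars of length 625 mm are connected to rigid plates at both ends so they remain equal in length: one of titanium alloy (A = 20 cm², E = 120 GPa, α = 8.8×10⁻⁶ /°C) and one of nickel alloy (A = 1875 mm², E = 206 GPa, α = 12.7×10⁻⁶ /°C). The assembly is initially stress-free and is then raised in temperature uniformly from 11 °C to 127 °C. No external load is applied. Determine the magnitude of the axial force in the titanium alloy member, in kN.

The nickel alloy has the larger α, so on heating it would change length more than the titanium alloy if both were free. The rigid plates force a common final length, so the nickel alloy is put into compression and the titanium alloy into tension, with equal and opposite forces P (no external load).
Compatibility of the two members (thermal + elastic change equal): (α₁ − α₂)ΔT = P·[1/(A₁E₁) + 1/(A₂E₂)].
|α₁ − α₂|·ΔT = 3.9×10⁻⁶ × 116 = 0.0004524.
1/(A₁E₁) + 1/(A₂E₂) = 1/(2000×120×10³) + 1/(1875×206×10³) = 6.756×10⁻⁹ N⁻¹.
So P = 0.0004524 / 6.756×10⁻⁹ = 66.97 kN.

P ≈ 67 kN (tensile in the titanium alloy)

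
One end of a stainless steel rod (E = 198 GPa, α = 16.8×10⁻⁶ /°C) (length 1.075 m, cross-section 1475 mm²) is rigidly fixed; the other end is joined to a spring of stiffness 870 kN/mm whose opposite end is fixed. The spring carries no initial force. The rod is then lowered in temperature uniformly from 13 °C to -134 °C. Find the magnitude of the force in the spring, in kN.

P ≈ 550 kN

The unrestrained thermal change is αΔT L = 16.8×10⁻⁶ × 147 × 1075 = 2.655 mm.
With a force P in the spring, the elastic change of the rod is PL/(AE) and that of the spring is P/k; compatibility requires their sum to equal δ_free.
So P = δ_free / [L/(AE) + 1/k] = 2.655 / [ 1075/(1475×198×10³) + 1/(870×10³) ].
P = 2.655 / 4.83×10⁻⁶ = 549600 N.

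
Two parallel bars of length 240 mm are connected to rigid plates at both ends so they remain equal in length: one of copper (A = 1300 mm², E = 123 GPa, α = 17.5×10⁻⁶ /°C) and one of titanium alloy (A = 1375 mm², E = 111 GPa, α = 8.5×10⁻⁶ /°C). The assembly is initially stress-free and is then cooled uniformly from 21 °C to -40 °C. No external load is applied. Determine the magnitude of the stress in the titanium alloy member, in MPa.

σ ≈ 31.2 MPa (compressive)

Both members must finish at the same length. With the larger α, the copper tends to over-contract; the plates restrain it, putting the copper in tension and the titanium alloy in compression. With no external load the two internal forces are equal and opposite, magnitude P.
Equating the net (thermal + elastic) strains gives |α₁ − α₂|·ΔT = P·[1/(A₁E₁) + 1/(A₂E₂)].
|α₁ − α₂|·ΔT = 9×10⁻⁶ × 61 = 0.000549.
1/(A₁E₁) + 1/(A₂E₂) = 1/(1300×123×10³) + 1/(1375×111×10³) = 1.281×10⁻⁸ N⁻¹.
So P = 0.000549 / 1.281×10⁻⁸ = 42.87 kN.
σ_{titanium alloy} = P/A₂ = 42870/1375 = 31.18 MPa, compressive.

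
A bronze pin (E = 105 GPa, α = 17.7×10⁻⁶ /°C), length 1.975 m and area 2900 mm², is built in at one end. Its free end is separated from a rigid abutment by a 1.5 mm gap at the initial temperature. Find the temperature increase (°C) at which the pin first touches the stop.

The gap closes when αΔT L = 1.5 mm, since the pin is still unstressed at that instant.
So ΔT = g/(αL) = 1.5/(17.7×10⁻⁶ × 1975) = 42.91 °C.

ΔT ≈ 42.9 °C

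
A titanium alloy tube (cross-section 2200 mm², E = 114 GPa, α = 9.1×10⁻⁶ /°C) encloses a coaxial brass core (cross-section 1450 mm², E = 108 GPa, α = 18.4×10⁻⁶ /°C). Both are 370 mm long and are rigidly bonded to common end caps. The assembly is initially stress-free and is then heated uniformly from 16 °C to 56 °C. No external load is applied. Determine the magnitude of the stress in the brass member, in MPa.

σ ≈ 24.7 MPa (compressive)

Both members must finish at the same length. With the larger α, the brass tends to over-expand; the plates restrain it, putting the brass in compression and the titanium alloy in tension. With no external load the two internal forces are equal and opposite, magnitude P.
Compatibility of the two members (thermal + elastic change equal): (α₁ − α₂)ΔT = P·[1/(A₁E₁) + 1/(A₂E₂)].
|α₁ − α₂|·ΔT = 9.3×10⁻⁶ × 40 = 0.000372.
1/(A₁E₁) + 1/(A₂E₂) = 1/(2200×114×10³) + 1/(1450×108×10³) = 1.037×10⁻⁸ N⁻¹.
P = 0.000372 / 1.037×10⁻⁸ = 35860 N = 35.86 kN.
σ_{brass} = P/A₂ = 35860/1450 = 24.73 MPa, compressive.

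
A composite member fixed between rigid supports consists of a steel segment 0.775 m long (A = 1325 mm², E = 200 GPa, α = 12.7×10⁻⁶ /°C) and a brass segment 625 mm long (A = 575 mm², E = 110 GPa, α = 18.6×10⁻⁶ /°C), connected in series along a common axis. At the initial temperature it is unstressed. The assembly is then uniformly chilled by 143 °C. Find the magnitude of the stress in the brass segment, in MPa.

With the walls removed the bar would change length by δ_free = Σ αᵢΔT Lᵢ = 12.7×10⁻⁶×143×775 + 18.6×10⁻⁶×143×625 = 3.07 mm.
The rigid supports impose zero overall length change; the single axial force P common to all segments must satisfy P Σ Lᵢ/(AᵢEᵢ) = δ_free.
The series flexibility is Σ Lᵢ/(AᵢEᵢ) = 775/(1325×200×10³) + 625/(575×110×10³) = 1.281×10⁻⁵ mm/N.
Hence P = δ_free / Σ(L/AE) = 3.07/1.281×10⁻⁵ = 239.7 kN (tensile).
σ_{brass} = P / A = 239700 / 575 = 416.9 MPa.

σ ≈ 417 MPa (tensile)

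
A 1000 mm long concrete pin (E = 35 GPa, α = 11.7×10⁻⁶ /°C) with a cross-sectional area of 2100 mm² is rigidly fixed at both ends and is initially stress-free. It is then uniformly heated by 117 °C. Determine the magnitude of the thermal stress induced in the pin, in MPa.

Because both ends are immovable the net strain is zero, and the suppressed thermal strain is αΔT = 11.7×10⁻⁶ × 117 = 1368.9×10⁻⁶.
The stress required to suppress this strain is σ = Eε = 35×10³ × 1368.9×10⁻⁶ = 47.91 MPa, compressive since the pin is trying to expand.

σ ≈ 47.9 MPa (compressive)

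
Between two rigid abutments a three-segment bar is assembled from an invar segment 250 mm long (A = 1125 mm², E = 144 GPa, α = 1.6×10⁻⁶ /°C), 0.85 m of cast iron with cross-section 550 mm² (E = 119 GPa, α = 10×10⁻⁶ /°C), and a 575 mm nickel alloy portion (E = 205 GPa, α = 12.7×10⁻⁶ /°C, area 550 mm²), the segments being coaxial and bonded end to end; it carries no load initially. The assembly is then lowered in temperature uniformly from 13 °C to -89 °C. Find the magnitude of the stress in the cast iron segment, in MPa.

If the supports were absent, the total length change would be Σ αᵢΔT Lᵢ = 1.6×10⁻⁶×102×250 + 10×10⁻⁶×102×850 + 12.7×10⁻⁶×102×575 = 1.653 mm.
The walls prevent any net length change, so an axial force P (same in every segment) develops. Compatibility: P · Σ Lᵢ/(AᵢEᵢ) = δ_free.
The series flexibility is Σ Lᵢ/(AᵢEᵢ) = 250/(1125×144×10³) + 850/(550×119×10³) + 575/(550×205×10³) = 1.963×10⁻⁵ mm/N.
So P = 1.653 / 1.963×10⁻⁵ = 84.19 kN, tensile.
σ_{cast iron} = P / A = 84190 / 550 = 153.1 MPa.

σ ≈ 153 MPa (tensile)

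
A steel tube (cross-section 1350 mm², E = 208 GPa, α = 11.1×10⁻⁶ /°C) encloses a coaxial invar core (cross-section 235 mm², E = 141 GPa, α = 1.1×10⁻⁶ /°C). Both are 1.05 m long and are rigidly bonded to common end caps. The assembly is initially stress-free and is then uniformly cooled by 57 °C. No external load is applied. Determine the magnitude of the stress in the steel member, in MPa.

Equilibrium of a rigid end plate with no external load gives equal and opposite internal forces ±P in the two members. Since α_{steel} > α_{invar}, cooling drives the steel into tension and the invar into compression.
Compatibility of the two members (thermal + elastic change equal): (α₁ − α₂)ΔT = P·[1/(A₁E₁) + 1/(A₂E₂)].
|α₁ − α₂|·ΔT = 10×10⁻⁶ × 57 = 0.00057.
1/(A₁E₁) + 1/(A₂E₂) = 1/(1350×208×10³) + 1/(235×141×10³) = 3.374×10⁻⁸ N⁻¹.
P = 0.00057 / 3.374×10⁻⁸ = 16890 N = 16.89 kN.
σ_{steel} = P/A₁ = 16890/1350 = 12.51 MPa, tensile.

σ ≈ 12.5 MPa (tensile)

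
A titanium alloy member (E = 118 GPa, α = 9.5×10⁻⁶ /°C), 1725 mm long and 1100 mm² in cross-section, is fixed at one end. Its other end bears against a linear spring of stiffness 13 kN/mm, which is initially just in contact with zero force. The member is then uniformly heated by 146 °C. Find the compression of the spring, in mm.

δ ≈ 2.04 mm

The unrestrained thermal change is αΔT L = 9.5×10⁻⁶ × 146 × 1725 = 2.393 mm.
Let P be the compressive force at the spring. The member shortens elastically by PL/(AE) and the spring compresses by P/k; together these equal δ_free.
P [ L/(AE) + 1/k ] = δ_free → P [ 1725/(1100×118×10³) + 1/(13×10³) ] = 2.393.
P = 2.393 / 9.021×10⁻⁵ = 26520 N.
Spring compression = P/k = 26520/(13×10³) = 2.04 mm.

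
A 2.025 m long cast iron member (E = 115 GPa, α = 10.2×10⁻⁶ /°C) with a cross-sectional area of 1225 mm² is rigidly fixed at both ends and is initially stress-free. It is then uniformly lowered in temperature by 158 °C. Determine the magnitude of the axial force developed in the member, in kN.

P ≈ 227 kN (tensile)

The ends cannot move, so σ = EαΔT = 115×10³ × 10.2×10⁻⁶ × 158 = 185.3 MPa.
Then P = σA = 185.3 × 1225 mm² = 227 kN, tensile.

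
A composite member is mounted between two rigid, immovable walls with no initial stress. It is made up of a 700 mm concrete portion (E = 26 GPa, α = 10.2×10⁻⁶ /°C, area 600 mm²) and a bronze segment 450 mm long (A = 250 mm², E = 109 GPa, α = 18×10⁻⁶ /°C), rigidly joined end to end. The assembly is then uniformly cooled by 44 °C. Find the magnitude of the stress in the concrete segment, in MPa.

σ ≈ 18.2 MPa (tensile)

With the walls removed the bar would change length by δ_free = Σ αᵢΔT Lᵢ = 10.2×10⁻⁶×44×700 + 18×10⁻⁶×44×450 = 0.6706 mm.
The walls prevent any net length change, so an axial force P (same in every segment) develops. Compatibility: P · Σ Lᵢ/(AᵢEᵢ) = δ_free.
Σ Lᵢ/(AᵢEᵢ) = 700/(600×26×10³) + 450/(250×109×10³) = 6.139×10⁻⁵ mm/N.
P = 0.6706 / 6.139×10⁻⁵ = 10920 N = 10.92 kN, tensile.
σ_{concrete} = P / A = 10920 / 600 = 18.21 MPa.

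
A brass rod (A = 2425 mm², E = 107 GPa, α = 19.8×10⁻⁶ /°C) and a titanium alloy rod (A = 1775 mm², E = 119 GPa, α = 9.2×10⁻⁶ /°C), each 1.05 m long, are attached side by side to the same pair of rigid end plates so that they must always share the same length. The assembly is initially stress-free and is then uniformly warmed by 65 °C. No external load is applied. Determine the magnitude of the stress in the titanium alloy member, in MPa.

σ ≈ 45.2 MPa (tensile)

Both members must finish at the same length. With the larger α, the brass tends to over-expand; the plates restrain it, putting the brass in compression and the titanium alloy in tension. With no external load the two internal forces are equal and opposite, magnitude P.
Setting the final lengths equal and cancelling L: (α₁ − α₂)ΔT = P/(A₁E₁) + P/(A₂E₂).
|α₁ − α₂|·ΔT = 10.6×10⁻⁶ × 65 = 0.000689.
1/(A₁E₁) + 1/(A₂E₂) = 1/(2425×107×10³) + 1/(1775×119×10³) = 8.588×10⁻⁹ N⁻¹.
So P = 0.000689 / 8.588×10⁻⁹ = 80.23 kN.
σ_{titanium alloy} = P/A₂ = 80230/1775 = 45.2 MPa, tensile.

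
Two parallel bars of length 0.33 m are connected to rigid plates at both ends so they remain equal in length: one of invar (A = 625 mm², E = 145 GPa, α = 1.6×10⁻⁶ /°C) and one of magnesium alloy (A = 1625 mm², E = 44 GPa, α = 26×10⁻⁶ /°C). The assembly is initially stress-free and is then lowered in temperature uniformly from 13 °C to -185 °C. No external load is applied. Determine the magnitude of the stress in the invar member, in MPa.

σ ≈ 309 MPa (compressive)

The magnesium alloy has the larger α, so on cooling it would change length more than the invar if both were free. The rigid plates force a common final length, so the magnesium alloy is put into tension and the invar into compression, with equal and opposite forces P (no external load).
Compatibility of the two members (thermal + elastic change equal): (α₁ − α₂)ΔT = P·[1/(A₁E₁) + 1/(A₂E₂)].
|α₁ − α₂|·ΔT = 24.4×10⁻⁶ × 198 = 0.004831.
1/(A₁E₁) + 1/(A₂E₂) = 1/(625×145×10³) + 1/(1625×44×10³) = 2.502×10⁻⁸ N⁻¹.
P = 0.004831 / 2.502×10⁻⁸ = 193100 N = 193.1 kN.
σ_{invar} = P/A₁ = 193100/625 = 308.9 MPa, compressive.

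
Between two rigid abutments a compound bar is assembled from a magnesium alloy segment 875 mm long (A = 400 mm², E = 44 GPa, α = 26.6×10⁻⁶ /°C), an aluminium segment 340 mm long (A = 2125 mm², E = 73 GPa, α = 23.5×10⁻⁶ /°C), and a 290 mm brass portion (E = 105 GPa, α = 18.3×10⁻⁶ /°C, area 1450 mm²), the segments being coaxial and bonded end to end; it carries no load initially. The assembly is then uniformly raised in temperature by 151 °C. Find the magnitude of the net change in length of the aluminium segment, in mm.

|ΔL| ≈ 0.982 mm

If the supports were absent, the total length change would be Σ αᵢΔT Lᵢ = 26.6×10⁻⁶×151×875 + 23.5×10⁻⁶×151×340 + 18.3×10⁻⁶×151×290 = 5.522 mm.
Since the ends are fixed, an axial force P builds up, equal in every segment, with P · Σ Lᵢ/(AᵢEᵢ) = δ_free.
Σ Lᵢ/(AᵢEᵢ) = 875/(400×44×10³) + 340/(2125×73×10³) + 290/(1450×105×10³) = 5.381×10⁻⁵ mm/N.
P = 5.522 / 5.381×10⁻⁵ = 102600 N = 102.6 kN, compressive.
For the aluminium segment, free thermal change = 23.5×10⁻⁶×151×340 = 1.206 mm and elastic change from P = 102600×340/(2125×73×10³) = 0.2249 mm; these oppose, so the net change is 0.982 mm (segment lengthens).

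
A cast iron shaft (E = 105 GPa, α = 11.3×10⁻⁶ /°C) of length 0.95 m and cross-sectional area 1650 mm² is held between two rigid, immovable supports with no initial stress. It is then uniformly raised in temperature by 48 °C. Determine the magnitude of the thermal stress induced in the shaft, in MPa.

The supports are rigid, so the total axial strain is zero. The restrained thermal strain is ε = αΔT = 11.3×10⁻⁶ × 48 = 542.4×10⁻⁶.
The stress required to suppress this strain is σ = Eε = 105×10³ × 542.4×10⁻⁶ = 56.95 MPa, compressive since the shaft is trying to expand.

σ ≈ 57 MPa (compressive)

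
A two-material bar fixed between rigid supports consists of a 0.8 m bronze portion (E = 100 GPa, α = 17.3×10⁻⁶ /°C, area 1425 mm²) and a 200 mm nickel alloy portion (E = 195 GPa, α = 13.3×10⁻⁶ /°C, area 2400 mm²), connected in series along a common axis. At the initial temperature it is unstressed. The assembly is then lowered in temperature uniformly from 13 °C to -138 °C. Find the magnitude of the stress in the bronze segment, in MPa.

Free thermal contraction of the whole bar: Σ αᵢΔT Lᵢ = 17.3×10⁻⁶×151×800 + 13.3×10⁻⁶×151×200 = 2.492 mm.
Since the ends are fixed, an axial force P builds up, equal in every segment, with P · Σ Lᵢ/(AᵢEᵢ) = δ_free.
The series flexibility is Σ Lᵢ/(AᵢEᵢ) = 800/(1425×100×10³) + 200/(2400×195×10³) = 6.041×10⁻⁶ mm/N.
P = 2.492 / 6.041×10⁻⁶ = 412400 N = 412.4 kN, tensile.
σ_{bronze} = P / A = 412400 / 1425 = 289.4 MPa.

σ ≈ 289 MPa (tensile)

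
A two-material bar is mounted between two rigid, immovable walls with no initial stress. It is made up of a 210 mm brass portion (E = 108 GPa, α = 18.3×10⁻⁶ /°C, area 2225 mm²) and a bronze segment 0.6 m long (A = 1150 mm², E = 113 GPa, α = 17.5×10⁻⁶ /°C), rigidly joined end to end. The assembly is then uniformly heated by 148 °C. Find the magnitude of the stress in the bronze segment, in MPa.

Free thermal expansion of the whole bar: Σ αᵢΔT Lᵢ = 18.3×10⁻⁶×148×210 + 17.5×10⁻⁶×148×600 = 2.123 mm.
The rigid supports impose zero overall length change; the single axial force P common to all segments must satisfy P Σ Lᵢ/(AᵢEᵢ) = δ_free.
The series flexibility is Σ Lᵢ/(AᵢEᵢ) = 210/(2225×108×10³) + 600/(1150×113×10³) = 5.491×10⁻⁶ mm/N.
Hence P = δ_free / Σ(L/AE) = 2.123/5.491×10⁻⁶ = 386.6 kN (compressive).
σ_{bronze} = P / A = 386600 / 1150 = 336.2 MPa.

σ ≈ 336 MPa (compressive)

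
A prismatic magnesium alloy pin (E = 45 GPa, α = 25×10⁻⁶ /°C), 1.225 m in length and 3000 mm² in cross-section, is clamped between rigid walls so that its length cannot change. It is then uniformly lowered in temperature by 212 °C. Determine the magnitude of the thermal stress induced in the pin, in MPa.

σ ≈ 238 MPa (tensile)

Because both ends are immovable the net strain is zero, and the suppressed thermal strain is αΔT = 25×10⁻⁶ × 212 = 5300×10⁻⁶.
σ = EαΔT = 45×10³ × 25×10⁻⁶ × 212 = 238.5 MPa (tensile; the pin is trying to contract).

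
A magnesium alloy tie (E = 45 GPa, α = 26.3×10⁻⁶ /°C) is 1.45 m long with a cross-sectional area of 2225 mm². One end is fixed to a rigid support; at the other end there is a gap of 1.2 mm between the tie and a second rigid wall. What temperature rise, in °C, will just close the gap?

ΔT ≈ 31.5 °C

Contact occurs when the free expansion equals the gap: αΔT L = 1.2 mm.
So ΔT = g/(αL) = 1.2/(26.3×10⁻⁶ × 1450) = 31.47 °C.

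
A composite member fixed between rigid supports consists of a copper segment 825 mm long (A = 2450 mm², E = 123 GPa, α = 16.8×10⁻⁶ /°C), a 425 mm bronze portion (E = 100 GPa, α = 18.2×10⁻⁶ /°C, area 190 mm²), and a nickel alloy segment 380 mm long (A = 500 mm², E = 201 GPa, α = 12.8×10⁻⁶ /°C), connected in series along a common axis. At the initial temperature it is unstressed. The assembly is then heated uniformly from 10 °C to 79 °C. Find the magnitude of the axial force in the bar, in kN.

Free thermal expansion of the whole bar: Σ αᵢΔT Lᵢ = 16.8×10⁻⁶×69×825 + 18.2×10⁻⁶×69×425 + 12.8×10⁻⁶×69×380 = 1.826 mm.
Since the ends are fixed, an axial force P builds up, equal in every segment, with P · Σ Lᵢ/(AᵢEᵢ) = δ_free.
The series flexibility is Σ Lᵢ/(AᵢEᵢ) = 825/(2450×123×10³) + 425/(190×100×10³) + 380/(500×201×10³) = 2.889×10⁻⁵ mm/N.
Hence P = δ_free / Σ(L/AE) = 1.826/2.889×10⁻⁵ = 63.2 kN (compressive).

P ≈ 63.2 kN (compressive)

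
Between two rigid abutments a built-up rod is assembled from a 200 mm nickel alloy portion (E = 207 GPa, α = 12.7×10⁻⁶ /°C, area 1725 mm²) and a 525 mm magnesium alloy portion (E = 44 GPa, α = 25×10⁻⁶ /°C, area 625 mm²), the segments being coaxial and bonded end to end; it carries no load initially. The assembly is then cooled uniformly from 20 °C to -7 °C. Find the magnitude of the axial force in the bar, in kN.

P ≈ 21.5 kN (tensile)

Free thermal contraction of the whole bar: Σ αᵢΔT Lᵢ = 12.7×10⁻⁶×27×200 + 25×10⁻⁶×27×525 = 0.423 mm.
The rigid supports impose zero overall length change; the single axial force P common to all segments must satisfy P Σ Lᵢ/(AᵢEᵢ) = δ_free.
The series flexibility is Σ Lᵢ/(AᵢEᵢ) = 200/(1725×207×10³) + 525/(625×44×10³) = 1.965×10⁻⁵ mm/N.
P = 0.423 / 1.965×10⁻⁵ = 21520 N = 21.52 kN, tensile.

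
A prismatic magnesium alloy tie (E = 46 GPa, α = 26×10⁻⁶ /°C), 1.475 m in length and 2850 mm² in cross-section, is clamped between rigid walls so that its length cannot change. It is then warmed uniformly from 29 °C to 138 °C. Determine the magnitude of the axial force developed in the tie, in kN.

With zero net strain, σ = E·αΔT = 46 GPa × 26×10⁻⁶ × 109 = 130.4 MPa.
Axial force P = σA = 130.4 × 2850 = 371500 N = 371.5 kN, compressive.

P ≈ 372 kN (compressive)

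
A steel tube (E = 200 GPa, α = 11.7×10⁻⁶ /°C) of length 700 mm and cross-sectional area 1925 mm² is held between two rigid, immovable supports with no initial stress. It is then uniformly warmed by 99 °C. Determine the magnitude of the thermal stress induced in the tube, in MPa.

σ ≈ 232 MPa (compressive)

The supports are rigid, so the total axial strain is zero. The restrained thermal strain is ε = αΔT = 11.7×10⁻⁶ × 99 = 1158.3×10⁻⁶.
Hence σ = E·αΔT = 200×10³ × 1158.3×10⁻⁶ = 231.7 MPa, compressive.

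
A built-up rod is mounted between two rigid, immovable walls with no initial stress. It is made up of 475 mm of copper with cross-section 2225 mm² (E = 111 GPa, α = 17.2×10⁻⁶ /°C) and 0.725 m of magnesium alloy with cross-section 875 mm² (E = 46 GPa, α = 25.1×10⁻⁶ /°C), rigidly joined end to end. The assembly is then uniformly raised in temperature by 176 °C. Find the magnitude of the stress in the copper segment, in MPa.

σ ≈ 105 MPa (compressive)

With the walls removed the bar would change length by δ_free = Σ αᵢΔT Lᵢ = 17.2×10⁻⁶×176×475 + 25.1×10⁻⁶×176×725 = 4.641 mm.
The rigid supports impose zero overall length change; the single axial force P common to all segments must satisfy P Σ Lᵢ/(AᵢEᵢ) = δ_free.
Σ Lᵢ/(AᵢEᵢ) = 475/(2225×111×10³) + 725/(875×46×10³) = 1.994×10⁻⁵ mm/N.
So P = 4.641 / 1.994×10⁻⁵ = 232.8 kN, compressive.
σ_{copper} = P / A = 232800 / 2225 = 104.6 MPa.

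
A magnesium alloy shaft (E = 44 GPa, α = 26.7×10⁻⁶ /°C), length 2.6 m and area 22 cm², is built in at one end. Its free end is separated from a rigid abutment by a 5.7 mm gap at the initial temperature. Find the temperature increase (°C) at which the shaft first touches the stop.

The gap closes when αΔT L = 5.7 mm, since the shaft is still unstressed at that instant.
ΔT = 5.7 / (26.7×10⁻⁶ × 2600) = 82.11 °C.

ΔT ≈ 82.1 °C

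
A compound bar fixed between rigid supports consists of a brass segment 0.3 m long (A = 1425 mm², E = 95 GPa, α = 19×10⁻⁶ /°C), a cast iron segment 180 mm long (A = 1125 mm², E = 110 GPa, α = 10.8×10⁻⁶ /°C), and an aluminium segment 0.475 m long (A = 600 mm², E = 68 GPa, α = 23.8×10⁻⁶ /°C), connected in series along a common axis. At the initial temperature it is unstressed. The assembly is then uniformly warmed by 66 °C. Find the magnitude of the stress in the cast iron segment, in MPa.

Free thermal expansion of the whole bar: Σ αᵢΔT Lᵢ = 19×10⁻⁶×66×300 + 10.8×10⁻⁶×66×180 + 23.8×10⁻⁶×66×475 = 1.251 mm.
The walls prevent any net length change, so an axial force P (same in every segment) develops. Compatibility: P · Σ Lᵢ/(AᵢEᵢ) = δ_free.
Σ Lᵢ/(AᵢEᵢ) = 300/(1425×95×10³) + 180/(1125×110×10³) + 475/(600×68×10³) = 1.531×10⁻⁵ mm/N.
P = 1.251 / 1.531×10⁻⁵ = 81670 N = 81.67 kN, compressive.
σ_{cast iron} = P / A = 81670 / 1125 = 72.6 MPa.

σ ≈ 72.6 MPa (compressive)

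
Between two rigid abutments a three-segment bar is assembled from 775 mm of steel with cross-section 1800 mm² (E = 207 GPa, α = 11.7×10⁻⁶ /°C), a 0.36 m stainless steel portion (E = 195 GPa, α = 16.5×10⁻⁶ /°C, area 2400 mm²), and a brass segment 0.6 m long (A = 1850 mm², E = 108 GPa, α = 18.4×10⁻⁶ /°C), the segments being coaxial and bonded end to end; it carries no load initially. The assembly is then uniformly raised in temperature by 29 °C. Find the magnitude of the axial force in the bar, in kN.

P ≈ 129 kN (compressive)

With the walls removed the bar would change length by δ_free = Σ αᵢΔT Lᵢ = 11.7×10⁻⁶×29×775 + 16.5×10⁻⁶×29×360 + 18.4×10⁻⁶×29×600 = 0.7554 mm.
The rigid supports impose zero overall length change; the single axial force P common to all segments must satisfy P Σ Lᵢ/(AᵢEᵢ) = δ_free.
Σ Lᵢ/(AᵢEᵢ) = 775/(1800×207×10³) + 360/(2400×195×10³) + 600/(1850×108×10³) = 5.852×10⁻⁶ mm/N.
Hence P = δ_free / Σ(L/AE) = 0.7554/5.852×10⁻⁶ = 129.1 kN (compressive).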